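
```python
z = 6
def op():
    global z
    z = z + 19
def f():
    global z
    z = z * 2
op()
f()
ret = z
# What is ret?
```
50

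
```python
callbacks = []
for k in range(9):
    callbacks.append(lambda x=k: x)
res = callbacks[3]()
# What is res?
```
3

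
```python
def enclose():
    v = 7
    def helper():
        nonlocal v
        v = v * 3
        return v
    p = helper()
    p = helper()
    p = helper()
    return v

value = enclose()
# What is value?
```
189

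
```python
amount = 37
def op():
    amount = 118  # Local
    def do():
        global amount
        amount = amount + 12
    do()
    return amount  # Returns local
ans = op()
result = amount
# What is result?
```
49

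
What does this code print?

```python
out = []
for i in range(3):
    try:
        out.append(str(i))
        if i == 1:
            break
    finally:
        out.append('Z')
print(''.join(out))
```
0Z1Z

finally runs even when breaking out of loop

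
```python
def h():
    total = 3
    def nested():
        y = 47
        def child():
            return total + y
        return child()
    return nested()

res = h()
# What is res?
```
50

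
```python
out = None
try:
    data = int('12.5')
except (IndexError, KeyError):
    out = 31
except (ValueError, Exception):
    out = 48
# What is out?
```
48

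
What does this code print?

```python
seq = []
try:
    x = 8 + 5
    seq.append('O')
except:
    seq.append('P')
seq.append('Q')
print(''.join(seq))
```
OQ

No exception, try block completes normally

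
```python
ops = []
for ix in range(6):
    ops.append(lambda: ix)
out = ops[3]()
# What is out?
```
5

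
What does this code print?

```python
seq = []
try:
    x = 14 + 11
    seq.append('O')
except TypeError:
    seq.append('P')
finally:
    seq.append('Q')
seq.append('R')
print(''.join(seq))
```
OQR

finally runs after normal execution too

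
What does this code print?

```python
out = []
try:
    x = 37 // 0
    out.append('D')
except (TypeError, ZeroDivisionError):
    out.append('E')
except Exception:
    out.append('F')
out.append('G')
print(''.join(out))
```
EG

ZeroDivisionError matches tuple containing it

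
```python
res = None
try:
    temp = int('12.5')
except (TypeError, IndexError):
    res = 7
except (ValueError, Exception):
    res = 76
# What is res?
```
76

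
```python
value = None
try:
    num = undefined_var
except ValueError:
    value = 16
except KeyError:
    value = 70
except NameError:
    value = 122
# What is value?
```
122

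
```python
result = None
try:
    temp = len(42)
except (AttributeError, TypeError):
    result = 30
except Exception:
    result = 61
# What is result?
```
30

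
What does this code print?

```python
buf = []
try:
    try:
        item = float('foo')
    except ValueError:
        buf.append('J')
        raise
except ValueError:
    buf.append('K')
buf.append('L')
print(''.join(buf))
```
JKL

raise without argument re-raises current exception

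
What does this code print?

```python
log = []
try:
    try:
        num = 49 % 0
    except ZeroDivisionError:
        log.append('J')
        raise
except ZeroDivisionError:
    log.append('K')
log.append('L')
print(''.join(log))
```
JKL

raise without argument re-raises current exception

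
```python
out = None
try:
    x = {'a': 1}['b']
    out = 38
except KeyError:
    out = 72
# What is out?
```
72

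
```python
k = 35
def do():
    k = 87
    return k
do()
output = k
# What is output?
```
35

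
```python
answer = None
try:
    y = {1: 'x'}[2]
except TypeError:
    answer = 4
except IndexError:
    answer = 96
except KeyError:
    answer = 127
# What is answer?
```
127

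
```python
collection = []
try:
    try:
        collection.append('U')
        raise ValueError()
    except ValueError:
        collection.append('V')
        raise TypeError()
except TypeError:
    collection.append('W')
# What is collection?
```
['U', 'V', 'W']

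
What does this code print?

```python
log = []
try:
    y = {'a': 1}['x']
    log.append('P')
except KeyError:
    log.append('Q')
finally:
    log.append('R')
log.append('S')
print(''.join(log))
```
QRS

finally always runs, even after exception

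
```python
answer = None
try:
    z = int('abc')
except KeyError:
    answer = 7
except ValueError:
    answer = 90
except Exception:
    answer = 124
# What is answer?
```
90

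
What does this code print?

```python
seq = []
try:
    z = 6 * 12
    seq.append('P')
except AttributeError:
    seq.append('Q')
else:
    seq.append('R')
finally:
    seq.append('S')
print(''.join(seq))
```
PRS

else runs before finally when no exception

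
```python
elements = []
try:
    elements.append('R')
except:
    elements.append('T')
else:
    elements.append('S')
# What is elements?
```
['R', 'S']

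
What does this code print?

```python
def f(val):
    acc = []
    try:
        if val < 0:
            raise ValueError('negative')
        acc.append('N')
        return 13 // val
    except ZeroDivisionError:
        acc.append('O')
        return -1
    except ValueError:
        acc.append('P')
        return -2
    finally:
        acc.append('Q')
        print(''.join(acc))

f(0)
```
NOQ

val=0 causes ZeroDivisionError, caught, finally prints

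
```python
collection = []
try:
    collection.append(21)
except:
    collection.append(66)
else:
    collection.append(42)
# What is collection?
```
[21, 42]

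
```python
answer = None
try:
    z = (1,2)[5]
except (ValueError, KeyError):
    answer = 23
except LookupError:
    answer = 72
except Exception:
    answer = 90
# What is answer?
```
72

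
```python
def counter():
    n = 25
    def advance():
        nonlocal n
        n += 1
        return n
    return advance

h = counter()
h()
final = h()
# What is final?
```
27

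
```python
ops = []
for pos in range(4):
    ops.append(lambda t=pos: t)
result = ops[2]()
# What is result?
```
2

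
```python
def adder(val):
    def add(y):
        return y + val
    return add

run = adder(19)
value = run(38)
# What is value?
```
57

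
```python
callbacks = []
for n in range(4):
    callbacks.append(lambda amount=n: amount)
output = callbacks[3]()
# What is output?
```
3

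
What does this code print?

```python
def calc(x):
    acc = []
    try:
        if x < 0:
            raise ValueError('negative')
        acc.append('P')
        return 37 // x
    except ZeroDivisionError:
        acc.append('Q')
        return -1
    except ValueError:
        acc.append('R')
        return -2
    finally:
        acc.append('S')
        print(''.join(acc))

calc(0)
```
PQS

x=0 causes ZeroDivisionError, caught, finally prints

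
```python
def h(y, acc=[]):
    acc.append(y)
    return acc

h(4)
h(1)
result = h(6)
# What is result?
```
[4, 1, 6]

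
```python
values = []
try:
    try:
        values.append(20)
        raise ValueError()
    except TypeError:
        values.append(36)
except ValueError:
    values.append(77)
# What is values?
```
[20, 77]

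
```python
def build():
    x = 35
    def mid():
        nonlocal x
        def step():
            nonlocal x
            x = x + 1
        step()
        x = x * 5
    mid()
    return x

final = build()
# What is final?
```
180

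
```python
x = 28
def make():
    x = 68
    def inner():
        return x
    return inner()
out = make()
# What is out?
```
68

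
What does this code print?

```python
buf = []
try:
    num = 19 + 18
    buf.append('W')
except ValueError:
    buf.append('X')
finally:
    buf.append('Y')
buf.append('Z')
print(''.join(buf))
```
WYZ

finally runs after normal execution too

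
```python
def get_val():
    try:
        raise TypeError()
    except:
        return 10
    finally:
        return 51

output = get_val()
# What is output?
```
51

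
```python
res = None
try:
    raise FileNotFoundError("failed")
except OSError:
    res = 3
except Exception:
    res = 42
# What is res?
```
3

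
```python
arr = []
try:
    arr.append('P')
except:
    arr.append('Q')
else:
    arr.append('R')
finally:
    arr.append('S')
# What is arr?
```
['P', 'R', 'S']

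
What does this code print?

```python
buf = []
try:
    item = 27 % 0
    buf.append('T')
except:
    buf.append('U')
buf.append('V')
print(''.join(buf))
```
UV

Exception raised in try, caught by bare except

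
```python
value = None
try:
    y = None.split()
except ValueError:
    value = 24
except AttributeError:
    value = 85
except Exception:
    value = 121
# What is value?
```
85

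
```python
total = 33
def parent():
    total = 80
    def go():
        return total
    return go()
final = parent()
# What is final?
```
80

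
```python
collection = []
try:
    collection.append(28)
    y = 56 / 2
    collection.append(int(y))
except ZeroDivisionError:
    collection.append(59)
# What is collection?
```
[28, 28]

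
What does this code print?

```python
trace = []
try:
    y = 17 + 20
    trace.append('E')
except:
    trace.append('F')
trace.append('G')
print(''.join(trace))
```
EG

No exception, try block completes normally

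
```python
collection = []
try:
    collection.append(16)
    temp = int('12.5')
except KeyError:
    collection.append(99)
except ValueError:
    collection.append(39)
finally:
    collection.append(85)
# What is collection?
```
[16, 39, 85]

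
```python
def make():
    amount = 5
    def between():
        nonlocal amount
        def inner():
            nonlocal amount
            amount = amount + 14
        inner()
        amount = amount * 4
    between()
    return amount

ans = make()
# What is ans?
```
76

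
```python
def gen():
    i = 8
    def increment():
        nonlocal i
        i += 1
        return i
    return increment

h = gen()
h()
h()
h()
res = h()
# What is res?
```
12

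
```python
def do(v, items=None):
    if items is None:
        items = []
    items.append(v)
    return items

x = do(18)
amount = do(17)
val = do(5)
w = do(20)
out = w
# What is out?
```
[20]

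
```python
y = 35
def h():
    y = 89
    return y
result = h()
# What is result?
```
89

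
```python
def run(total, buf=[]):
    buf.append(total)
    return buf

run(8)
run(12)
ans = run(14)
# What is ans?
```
[8, 12, 14]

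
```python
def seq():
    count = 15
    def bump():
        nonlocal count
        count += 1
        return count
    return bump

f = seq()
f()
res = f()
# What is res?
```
17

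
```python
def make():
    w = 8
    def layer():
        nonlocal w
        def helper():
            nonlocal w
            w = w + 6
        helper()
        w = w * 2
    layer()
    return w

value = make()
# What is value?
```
28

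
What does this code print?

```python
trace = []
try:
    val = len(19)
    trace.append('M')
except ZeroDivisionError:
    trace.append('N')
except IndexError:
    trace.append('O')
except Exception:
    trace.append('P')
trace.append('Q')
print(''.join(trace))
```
PQ

TypeError not specifically caught, falls to Exception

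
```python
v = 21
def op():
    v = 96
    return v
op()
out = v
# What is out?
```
21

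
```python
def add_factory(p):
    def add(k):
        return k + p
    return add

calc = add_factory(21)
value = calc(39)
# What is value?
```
60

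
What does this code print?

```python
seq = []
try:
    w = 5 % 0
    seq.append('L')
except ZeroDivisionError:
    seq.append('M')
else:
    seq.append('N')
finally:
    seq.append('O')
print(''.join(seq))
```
MO

Exception: except runs, else skipped, finally runs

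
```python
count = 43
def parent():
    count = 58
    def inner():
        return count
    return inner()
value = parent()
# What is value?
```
58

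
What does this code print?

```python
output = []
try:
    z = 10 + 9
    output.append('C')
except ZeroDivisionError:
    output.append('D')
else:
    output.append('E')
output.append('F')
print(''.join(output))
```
CEF

else block runs when no exception occurs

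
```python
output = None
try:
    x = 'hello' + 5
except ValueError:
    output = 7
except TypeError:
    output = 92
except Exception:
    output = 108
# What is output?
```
92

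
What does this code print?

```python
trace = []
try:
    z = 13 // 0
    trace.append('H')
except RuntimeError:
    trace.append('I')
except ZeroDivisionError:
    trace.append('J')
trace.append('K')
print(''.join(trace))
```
JK

ZeroDivisionError is caught by its specific handler, not RuntimeError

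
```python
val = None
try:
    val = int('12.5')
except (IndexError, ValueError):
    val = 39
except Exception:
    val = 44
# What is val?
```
39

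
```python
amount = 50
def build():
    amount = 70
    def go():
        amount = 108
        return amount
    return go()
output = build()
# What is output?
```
108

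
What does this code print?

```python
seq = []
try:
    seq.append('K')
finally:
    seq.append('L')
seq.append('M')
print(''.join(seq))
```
KLM

try/finally without except, no exception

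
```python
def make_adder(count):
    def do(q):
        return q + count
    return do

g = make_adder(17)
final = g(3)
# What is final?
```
20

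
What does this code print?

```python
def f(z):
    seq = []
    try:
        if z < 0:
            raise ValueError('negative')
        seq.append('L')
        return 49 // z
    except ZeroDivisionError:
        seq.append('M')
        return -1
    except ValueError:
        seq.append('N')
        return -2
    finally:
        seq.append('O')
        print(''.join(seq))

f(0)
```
LMO

z=0 causes ZeroDivisionError, caught, finally prints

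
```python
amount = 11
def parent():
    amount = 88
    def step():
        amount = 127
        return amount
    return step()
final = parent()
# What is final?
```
127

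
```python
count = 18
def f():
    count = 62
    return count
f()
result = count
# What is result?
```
18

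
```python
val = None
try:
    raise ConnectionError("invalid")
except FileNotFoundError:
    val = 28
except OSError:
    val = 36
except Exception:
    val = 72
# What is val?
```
36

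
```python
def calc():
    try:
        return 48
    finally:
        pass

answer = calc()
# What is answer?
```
48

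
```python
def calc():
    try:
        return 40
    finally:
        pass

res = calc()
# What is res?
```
40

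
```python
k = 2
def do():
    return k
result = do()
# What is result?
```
2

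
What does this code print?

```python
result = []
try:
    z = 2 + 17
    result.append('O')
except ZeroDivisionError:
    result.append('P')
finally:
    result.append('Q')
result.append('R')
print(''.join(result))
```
OQR

finally runs after normal execution too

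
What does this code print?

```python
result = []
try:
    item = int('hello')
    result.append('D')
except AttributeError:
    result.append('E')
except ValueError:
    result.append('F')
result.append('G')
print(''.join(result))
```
FG

ValueError is caught by its specific handler, not AttributeError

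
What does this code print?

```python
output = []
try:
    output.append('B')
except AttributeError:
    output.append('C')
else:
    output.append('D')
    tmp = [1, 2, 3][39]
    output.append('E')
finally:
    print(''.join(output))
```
BD

Try succeeds, else appends 'D', IndexError in else is uncaught, finally prints before exception propagates ('E' never appended)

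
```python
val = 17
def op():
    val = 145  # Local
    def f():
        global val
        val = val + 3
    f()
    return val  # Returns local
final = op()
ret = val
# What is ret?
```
20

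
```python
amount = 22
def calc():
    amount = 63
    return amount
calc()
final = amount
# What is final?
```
22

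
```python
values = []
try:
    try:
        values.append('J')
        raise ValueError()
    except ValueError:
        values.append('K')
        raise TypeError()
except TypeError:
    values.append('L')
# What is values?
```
['J', 'K', 'L']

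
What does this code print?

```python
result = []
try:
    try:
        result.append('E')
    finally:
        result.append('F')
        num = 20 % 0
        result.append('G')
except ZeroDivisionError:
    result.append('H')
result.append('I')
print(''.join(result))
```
EFHI

Exception in inner finally caught by outer except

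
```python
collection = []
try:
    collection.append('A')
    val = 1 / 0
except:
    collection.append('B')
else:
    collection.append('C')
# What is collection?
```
['A', 'B']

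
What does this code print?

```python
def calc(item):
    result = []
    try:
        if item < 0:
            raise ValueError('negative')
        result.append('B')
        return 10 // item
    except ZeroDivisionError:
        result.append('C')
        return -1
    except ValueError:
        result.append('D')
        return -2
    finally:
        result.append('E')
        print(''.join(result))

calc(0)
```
BCE

item=0 causes ZeroDivisionError, caught, finally prints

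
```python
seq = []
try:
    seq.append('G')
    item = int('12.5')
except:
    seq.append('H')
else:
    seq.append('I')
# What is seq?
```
['G', 'H']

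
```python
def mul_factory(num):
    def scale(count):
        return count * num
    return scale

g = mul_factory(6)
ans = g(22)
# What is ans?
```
132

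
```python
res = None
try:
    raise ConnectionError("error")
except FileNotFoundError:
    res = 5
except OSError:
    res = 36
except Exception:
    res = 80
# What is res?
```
36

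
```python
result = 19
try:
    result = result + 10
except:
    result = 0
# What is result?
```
29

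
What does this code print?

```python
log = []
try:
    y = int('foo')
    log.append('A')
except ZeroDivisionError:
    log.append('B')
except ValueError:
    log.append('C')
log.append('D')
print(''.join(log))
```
CD

ValueError is caught by its specific handler, not ZeroDivisionError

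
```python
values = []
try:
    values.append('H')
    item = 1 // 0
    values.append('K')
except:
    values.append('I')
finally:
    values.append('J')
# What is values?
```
['H', 'I', 'J']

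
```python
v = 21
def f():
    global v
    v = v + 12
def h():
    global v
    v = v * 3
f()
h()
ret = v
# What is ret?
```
99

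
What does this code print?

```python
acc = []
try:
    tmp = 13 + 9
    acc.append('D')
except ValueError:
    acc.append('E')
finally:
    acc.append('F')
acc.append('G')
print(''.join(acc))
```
DFG

finally runs after normal execution too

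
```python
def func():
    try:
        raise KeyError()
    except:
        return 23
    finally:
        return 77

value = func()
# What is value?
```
77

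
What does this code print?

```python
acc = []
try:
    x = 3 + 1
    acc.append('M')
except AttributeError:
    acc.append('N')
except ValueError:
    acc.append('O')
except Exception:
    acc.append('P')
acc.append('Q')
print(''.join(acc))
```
MQ

No exception, try block completes normally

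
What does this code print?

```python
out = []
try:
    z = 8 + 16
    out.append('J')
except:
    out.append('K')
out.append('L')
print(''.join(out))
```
JL

No exception, try block completes normally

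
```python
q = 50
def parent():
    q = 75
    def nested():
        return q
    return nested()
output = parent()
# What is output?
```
75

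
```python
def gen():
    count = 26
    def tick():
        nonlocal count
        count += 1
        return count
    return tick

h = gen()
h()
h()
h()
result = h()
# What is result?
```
30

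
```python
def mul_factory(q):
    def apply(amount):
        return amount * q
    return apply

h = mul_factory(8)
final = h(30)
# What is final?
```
240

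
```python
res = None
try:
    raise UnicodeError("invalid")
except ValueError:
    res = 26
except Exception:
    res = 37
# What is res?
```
26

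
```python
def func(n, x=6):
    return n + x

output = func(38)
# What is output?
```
44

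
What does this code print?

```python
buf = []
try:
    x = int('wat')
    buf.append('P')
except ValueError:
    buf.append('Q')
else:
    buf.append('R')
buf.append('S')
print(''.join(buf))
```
QS

else block skipped when exception is caught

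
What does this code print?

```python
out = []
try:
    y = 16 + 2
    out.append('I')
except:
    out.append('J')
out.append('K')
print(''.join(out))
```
IK

No exception, try block completes normally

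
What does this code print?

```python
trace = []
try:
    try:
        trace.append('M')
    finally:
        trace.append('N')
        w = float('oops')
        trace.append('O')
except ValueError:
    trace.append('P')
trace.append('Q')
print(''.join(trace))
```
MNPQ

Exception in inner finally caught by outer except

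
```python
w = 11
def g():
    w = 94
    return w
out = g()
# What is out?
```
94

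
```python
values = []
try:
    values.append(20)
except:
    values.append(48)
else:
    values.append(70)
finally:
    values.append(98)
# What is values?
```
[20, 70, 98]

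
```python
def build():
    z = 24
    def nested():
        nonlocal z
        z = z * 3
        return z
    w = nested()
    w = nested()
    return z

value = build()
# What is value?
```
216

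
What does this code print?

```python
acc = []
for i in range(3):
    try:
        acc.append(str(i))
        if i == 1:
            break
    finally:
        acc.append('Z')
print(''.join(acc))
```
0Z1Z

finally runs even when breaking out of loop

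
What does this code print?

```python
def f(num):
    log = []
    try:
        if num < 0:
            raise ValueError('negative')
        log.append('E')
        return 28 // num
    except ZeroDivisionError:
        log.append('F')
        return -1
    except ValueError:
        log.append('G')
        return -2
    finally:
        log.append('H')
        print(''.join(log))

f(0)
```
EFH

num=0 causes ZeroDivisionError, caught, finally prints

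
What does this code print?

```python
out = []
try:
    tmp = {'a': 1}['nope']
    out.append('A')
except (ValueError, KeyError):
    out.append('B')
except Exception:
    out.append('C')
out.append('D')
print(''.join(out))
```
BD

KeyError matches tuple containing it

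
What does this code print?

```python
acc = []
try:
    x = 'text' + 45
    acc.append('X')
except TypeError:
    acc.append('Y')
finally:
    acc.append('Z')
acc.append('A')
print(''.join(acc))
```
YZA

finally always runs, even after exception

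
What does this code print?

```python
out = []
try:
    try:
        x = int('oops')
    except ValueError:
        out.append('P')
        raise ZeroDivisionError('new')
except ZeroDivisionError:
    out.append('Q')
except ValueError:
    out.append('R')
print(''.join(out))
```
PQ

New ZeroDivisionError raised, caught by outer ZeroDivisionError handler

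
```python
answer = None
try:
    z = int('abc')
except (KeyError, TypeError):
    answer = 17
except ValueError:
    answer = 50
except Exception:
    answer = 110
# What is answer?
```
50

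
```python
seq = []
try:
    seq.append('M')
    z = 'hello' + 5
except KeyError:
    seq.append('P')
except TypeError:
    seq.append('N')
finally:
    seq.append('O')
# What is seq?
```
['M', 'N', 'O']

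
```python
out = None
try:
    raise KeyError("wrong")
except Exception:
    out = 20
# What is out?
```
20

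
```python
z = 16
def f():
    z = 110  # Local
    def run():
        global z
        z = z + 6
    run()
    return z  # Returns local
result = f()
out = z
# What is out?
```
22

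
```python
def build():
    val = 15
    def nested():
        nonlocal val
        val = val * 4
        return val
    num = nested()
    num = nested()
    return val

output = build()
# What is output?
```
240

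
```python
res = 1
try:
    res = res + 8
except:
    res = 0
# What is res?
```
9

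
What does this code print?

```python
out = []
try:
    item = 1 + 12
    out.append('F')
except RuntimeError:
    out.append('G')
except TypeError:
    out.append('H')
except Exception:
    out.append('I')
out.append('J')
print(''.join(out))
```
FJ

No exception, try block completes normally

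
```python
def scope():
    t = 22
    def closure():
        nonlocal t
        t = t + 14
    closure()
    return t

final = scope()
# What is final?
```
36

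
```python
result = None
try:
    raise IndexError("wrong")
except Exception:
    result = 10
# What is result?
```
10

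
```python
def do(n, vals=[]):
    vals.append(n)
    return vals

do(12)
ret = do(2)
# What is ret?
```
[12, 2]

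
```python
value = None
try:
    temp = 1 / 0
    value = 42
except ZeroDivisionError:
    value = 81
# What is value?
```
81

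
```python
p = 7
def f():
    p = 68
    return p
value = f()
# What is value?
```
68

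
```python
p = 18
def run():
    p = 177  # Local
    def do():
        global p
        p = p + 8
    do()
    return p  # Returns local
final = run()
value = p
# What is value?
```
26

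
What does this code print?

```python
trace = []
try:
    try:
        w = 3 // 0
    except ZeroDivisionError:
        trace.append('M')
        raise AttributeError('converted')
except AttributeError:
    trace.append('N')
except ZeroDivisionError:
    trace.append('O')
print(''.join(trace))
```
MN

New AttributeError raised, caught by outer AttributeError handler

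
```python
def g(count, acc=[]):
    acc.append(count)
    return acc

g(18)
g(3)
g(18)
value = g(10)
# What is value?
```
[18, 3, 18, 10]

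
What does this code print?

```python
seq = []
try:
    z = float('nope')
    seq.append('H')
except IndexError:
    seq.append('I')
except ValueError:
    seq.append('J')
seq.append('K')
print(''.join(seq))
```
JK

ValueError is caught by its specific handler, not IndexError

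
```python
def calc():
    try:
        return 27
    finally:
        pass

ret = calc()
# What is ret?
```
27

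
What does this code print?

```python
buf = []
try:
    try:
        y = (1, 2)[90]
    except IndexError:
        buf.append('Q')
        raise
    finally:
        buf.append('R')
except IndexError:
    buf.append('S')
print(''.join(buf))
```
QRS

finally runs before re-raised exception propagates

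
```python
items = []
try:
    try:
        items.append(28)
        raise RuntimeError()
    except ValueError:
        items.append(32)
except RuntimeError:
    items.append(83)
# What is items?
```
[28, 83]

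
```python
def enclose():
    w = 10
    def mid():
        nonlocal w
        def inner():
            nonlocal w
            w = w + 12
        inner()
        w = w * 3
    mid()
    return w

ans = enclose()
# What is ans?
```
66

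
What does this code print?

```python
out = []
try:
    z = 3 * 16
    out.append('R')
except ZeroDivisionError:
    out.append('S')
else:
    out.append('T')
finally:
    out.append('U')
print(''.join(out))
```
RTU

else runs before finally when no exception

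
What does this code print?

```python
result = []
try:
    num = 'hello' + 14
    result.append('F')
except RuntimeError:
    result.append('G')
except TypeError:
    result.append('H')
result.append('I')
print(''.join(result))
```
HI

TypeError is caught by its specific handler, not RuntimeError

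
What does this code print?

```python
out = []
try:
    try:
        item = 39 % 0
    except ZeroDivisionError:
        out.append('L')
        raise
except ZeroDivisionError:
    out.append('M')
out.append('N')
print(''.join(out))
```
LMN

raise without argument re-raises current exception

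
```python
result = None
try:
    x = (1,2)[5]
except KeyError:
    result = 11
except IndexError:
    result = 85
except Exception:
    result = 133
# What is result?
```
85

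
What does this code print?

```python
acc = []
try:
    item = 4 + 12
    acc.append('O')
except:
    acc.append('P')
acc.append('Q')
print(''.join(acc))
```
OQ

No exception, try block completes normally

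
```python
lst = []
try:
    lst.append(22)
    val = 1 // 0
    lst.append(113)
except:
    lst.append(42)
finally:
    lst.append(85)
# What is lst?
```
[22, 42, 85]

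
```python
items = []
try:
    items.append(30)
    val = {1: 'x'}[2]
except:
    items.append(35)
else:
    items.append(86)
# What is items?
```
[30, 35]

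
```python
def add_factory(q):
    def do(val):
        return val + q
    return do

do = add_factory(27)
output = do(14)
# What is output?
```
41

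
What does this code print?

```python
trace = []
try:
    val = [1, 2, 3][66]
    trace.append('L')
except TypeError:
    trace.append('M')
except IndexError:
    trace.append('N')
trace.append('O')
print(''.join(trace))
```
NO

IndexError is caught by its specific handler, not TypeError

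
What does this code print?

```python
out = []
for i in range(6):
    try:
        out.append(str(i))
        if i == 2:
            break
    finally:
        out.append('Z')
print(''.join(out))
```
0Z1Z2Z

finally runs even when breaking out of loop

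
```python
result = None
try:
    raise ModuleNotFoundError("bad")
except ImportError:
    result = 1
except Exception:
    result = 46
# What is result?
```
1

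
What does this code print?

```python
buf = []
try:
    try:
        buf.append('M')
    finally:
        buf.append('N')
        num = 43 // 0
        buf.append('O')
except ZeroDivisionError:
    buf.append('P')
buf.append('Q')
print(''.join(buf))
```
MNPQ

Exception in inner finally caught by outer except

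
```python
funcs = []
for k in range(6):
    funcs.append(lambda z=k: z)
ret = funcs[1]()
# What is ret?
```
1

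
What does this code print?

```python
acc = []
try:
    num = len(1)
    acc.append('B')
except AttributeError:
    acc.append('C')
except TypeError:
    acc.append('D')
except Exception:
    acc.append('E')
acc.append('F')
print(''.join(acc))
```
DF

TypeError matches before generic Exception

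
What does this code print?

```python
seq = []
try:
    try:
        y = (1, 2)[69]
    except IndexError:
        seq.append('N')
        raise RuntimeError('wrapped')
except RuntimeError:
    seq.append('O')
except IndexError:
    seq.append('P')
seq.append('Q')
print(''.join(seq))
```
NOQ

RuntimeError raised and caught, original IndexError not re-raised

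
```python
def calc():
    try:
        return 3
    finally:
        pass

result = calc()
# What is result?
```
3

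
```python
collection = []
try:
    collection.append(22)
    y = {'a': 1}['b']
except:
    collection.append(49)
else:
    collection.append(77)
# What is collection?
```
[22, 49]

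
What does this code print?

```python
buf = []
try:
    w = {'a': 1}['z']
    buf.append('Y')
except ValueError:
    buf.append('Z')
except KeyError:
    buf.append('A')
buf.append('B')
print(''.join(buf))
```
AB

KeyError is caught by its specific handler, not ValueError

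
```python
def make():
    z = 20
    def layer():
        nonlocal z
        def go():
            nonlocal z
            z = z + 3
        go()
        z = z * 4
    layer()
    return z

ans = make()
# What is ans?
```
92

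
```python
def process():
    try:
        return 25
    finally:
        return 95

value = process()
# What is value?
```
95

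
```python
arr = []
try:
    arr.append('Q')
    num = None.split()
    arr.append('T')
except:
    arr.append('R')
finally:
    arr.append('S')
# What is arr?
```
['Q', 'R', 'S']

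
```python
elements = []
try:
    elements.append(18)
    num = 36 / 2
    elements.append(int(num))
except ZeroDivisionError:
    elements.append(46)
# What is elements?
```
[18, 18]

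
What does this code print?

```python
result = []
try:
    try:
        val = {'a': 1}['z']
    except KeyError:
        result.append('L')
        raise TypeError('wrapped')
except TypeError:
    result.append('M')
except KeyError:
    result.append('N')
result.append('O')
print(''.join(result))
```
LMO

TypeError raised and caught, original KeyError not re-raised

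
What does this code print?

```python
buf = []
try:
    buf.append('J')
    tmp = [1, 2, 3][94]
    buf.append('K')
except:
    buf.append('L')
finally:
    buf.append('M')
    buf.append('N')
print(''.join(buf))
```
JLMN

Code before exception runs, then except, then all of finally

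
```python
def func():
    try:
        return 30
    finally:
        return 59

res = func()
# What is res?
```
59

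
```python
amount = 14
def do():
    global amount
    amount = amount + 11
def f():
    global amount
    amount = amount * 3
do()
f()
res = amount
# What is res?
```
75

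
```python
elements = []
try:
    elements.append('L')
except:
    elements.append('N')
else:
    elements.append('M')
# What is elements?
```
['L', 'M']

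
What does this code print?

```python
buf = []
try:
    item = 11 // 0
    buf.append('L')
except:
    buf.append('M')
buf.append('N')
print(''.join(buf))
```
MN

Exception raised in try, caught by bare except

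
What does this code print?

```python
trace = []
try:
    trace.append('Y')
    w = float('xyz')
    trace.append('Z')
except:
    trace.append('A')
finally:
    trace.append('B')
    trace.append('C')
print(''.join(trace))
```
YABC

Code before exception runs, then except, then all of finally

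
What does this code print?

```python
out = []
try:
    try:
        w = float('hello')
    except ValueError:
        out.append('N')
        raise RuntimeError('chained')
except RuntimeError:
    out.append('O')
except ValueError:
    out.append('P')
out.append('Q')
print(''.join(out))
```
NOQ

RuntimeError raised and caught, original ValueError not re-raised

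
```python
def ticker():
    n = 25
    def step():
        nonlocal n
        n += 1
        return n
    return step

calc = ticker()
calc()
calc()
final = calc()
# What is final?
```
28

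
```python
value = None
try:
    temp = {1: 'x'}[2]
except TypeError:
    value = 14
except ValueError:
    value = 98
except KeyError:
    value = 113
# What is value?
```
113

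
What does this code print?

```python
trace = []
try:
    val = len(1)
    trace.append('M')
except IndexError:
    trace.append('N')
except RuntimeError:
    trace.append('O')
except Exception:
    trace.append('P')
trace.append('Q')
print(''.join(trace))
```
PQ

TypeError not specifically caught, falls to Exception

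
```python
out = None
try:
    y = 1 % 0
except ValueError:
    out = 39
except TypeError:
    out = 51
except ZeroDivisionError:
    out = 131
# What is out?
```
131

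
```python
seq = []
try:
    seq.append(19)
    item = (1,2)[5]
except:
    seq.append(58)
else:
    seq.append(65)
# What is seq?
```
[19, 58]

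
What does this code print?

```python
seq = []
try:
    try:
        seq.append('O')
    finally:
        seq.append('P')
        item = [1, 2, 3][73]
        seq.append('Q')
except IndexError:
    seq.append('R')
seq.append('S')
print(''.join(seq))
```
OPRS

Exception in inner finally caught by outer except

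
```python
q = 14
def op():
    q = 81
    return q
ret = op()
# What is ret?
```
81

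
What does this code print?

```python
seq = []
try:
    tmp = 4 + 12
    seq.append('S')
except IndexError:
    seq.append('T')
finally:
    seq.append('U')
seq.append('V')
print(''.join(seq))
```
SUV

finally runs after normal execution too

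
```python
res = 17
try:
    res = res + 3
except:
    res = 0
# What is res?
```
20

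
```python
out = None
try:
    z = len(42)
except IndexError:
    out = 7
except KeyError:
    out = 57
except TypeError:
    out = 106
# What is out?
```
106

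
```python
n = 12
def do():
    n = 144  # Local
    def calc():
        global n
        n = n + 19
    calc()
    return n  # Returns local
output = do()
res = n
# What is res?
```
31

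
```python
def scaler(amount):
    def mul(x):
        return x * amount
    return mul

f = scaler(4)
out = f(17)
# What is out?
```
68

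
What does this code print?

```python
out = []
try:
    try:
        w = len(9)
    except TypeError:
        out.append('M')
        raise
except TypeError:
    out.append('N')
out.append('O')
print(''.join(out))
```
MNO

raise without argument re-raises current exception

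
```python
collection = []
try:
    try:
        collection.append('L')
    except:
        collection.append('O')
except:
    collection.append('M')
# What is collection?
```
['L']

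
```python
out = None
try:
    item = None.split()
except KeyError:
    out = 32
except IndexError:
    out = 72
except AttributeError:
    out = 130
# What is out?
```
130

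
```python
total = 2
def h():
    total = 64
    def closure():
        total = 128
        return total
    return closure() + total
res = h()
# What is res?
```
192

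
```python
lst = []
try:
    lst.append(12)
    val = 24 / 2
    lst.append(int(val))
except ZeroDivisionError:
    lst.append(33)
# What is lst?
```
[12, 12]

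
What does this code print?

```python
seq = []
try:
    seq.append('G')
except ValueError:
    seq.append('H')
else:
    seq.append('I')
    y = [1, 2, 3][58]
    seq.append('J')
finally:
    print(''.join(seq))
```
GI

Try succeeds, else appends 'I', IndexError in else is uncaught, finally prints before exception propagates ('J' never appended)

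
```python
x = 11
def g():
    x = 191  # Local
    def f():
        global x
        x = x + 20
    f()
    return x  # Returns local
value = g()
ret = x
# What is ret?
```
31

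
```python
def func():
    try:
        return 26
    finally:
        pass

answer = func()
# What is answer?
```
26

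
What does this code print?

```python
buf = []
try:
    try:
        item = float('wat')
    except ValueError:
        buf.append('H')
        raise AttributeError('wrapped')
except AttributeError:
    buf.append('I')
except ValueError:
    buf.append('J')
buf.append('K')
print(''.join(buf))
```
HIK

AttributeError raised and caught, original ValueError not re-raised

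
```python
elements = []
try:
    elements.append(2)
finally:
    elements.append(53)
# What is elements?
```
[2, 53]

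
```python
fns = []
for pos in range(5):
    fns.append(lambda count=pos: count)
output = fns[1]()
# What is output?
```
1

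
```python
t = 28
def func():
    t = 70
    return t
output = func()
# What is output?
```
70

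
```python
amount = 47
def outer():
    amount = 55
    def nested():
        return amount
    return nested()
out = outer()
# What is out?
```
55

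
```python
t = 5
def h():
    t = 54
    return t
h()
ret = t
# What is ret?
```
5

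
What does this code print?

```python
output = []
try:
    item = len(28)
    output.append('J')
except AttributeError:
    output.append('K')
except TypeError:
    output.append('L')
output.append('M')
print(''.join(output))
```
LM

TypeError is caught by its specific handler, not AttributeError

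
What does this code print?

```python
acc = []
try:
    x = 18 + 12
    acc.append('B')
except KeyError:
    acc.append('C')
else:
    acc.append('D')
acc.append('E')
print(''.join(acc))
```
BDE

else block runs when no exception occurs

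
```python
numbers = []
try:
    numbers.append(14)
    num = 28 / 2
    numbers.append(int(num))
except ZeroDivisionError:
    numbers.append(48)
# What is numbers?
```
[14, 14]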